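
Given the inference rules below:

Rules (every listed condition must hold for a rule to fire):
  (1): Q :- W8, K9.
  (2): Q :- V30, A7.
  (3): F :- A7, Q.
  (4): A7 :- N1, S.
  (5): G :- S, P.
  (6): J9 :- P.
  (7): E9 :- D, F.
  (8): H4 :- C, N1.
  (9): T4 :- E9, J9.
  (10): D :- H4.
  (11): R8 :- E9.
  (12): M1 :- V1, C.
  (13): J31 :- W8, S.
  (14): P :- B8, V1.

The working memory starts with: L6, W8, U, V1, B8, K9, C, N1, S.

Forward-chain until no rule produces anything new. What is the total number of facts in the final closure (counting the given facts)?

Round 1: (1) [Q :- W8, K9.]; (4) [A7 :- N1, S.]; (8) [H4 :- C, N1.]; (12) [M1 :- V1, C.]; (13) [J31 :- W8, S.]; (14) [P :- B8, V1.]. Adds Q, A7, H4, M1, J31, P.
Round 2: (3) [F :- A7, Q.]; (5) [G :- S, P.]; (6) [J9 :- P.]; (10) [D :- H4.]. Adds F, G, J9, D.
Round 3: (7) [E9 :- D, F.]. Adds E9.
Round 4: (9) [T4 :- E9, J9.]; (11) [R8 :- E9.]. Adds T4, R8.
Closure: {A7, B8, C, D, E9, F, G, H4, J31, J9, K9, L6, M1, N1, P, Q, R8, S, T4, U, V1, W8} — 22 facts.

22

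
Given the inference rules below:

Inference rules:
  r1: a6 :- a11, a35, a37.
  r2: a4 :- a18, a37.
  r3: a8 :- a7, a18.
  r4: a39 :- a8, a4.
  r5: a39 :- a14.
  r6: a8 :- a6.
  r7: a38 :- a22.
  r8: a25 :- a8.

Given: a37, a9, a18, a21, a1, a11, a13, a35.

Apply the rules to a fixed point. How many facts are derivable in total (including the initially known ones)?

Round 1 fires r1, r2, giving a6, a4.
Round 2 fires r6, giving a8.
Round 3 fires r4, r8, giving a39, a25.
Closure: {a1, a11, a13, a18, a21, a25, a35, a37, a39, a4, a6, a8, a9} — 13 facts.

13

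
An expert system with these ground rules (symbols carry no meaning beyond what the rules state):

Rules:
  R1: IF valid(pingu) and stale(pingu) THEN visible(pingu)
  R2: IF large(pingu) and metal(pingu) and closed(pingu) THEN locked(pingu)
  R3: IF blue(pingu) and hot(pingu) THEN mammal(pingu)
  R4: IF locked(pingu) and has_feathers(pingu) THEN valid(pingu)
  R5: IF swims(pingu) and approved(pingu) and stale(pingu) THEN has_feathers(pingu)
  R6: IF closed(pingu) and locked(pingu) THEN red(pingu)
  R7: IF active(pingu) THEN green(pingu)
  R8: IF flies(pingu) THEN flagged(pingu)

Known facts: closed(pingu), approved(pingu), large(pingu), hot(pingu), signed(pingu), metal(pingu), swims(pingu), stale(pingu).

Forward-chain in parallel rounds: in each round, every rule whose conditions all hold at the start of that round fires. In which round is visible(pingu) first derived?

Round 1 fires R2, R5, giving locked(pingu), has_feathers(pingu).
Round 2 fires R4, R6, giving valid(pingu), red(pingu).
Round 3 fires R1, giving visible(pingu).
visible(pingu) first appears in round 3.

3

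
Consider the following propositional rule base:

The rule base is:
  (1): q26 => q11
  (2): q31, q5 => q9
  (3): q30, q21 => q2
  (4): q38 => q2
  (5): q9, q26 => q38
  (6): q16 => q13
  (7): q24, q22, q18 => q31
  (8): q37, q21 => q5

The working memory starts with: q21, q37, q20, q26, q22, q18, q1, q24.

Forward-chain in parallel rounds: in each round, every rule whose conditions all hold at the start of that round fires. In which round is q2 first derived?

Round 1: (1) [q26 => q11]; (7) [q24, q22, q18 => q31]; (8) [q37, q21 => q5]. New: q11, q31, q5.
Round 2: (2) [q31, q5 => q9]. New: q9.
Round 3: (5) [q9, q26 => q38]. New: q38.
Round 4: (4) [q38 => q2]. New: q2.
q2 first appears in round 4.

4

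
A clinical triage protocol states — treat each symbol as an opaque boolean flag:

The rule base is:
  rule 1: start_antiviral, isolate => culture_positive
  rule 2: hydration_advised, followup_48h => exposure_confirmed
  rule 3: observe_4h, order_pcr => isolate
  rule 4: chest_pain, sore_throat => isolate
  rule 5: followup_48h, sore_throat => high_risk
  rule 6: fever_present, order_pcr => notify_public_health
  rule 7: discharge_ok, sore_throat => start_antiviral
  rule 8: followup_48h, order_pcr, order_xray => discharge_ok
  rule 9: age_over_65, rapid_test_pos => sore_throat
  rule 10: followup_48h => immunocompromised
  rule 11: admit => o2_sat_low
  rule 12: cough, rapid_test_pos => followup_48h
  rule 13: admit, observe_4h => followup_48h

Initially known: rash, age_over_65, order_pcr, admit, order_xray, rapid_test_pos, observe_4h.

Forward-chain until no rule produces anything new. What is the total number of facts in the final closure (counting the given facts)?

16

Round 1: rule 3 [observe_4h, order_pcr => isolate]; rule 9 [age_over_65, rapid_test_pos => sore_throat]; rule 11 [admit => o2_sat_low]; rule 13 [admit, observe_4h => followup_48h]. Adds isolate, sore_throat, o2_sat_low, followup_48h.
Round 2: rule 5 [followup_48h, sore_throat => high_risk]; rule 8 [followup_48h, order_pcr, order_xray => discharge_ok]; rule 10 [followup_48h => immunocompromised]. Adds high_risk, discharge_ok, immunocompromised.
Round 3: rule 7 [discharge_ok, sore_throat => start_antiviral]. Adds start_antiviral.
Round 4: rule 1 [start_antiviral, isolate => culture_positive]. Adds culture_positive.
Closure: {admit, age_over_65, culture_positive, discharge_ok, followup_48h, high_risk, immunocompromised, isolate, o2_sat_low, observe_4h, order_pcr, order_xray, rapid_test_pos, rash, sore_throat, start_antiviral} — 16 facts.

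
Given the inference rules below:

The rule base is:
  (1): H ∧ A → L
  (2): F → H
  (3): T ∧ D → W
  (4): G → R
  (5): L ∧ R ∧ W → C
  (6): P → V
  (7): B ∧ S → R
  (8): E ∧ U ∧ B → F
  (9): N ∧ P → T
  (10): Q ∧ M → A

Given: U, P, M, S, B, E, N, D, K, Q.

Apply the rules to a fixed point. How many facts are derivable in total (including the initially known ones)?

19

Round 1: (6) [P → V]; (7) [B ∧ S → R]; (8) [E ∧ U ∧ B → F]; (9) [N ∧ P → T]; (10) [Q ∧ M → A]. New: V, R, F, T, A.
Round 2: (2) [F → H]; (3) [T ∧ D → W]. New: H, W.
Round 3: (1) [H ∧ A → L]. New: L.
Round 4: (5) [L ∧ R ∧ W → C]. New: C.
Closure: {A, B, C, D, E, F, H, K, L, M, N, P, Q, R, S, T, U, V, W} — 19 facts.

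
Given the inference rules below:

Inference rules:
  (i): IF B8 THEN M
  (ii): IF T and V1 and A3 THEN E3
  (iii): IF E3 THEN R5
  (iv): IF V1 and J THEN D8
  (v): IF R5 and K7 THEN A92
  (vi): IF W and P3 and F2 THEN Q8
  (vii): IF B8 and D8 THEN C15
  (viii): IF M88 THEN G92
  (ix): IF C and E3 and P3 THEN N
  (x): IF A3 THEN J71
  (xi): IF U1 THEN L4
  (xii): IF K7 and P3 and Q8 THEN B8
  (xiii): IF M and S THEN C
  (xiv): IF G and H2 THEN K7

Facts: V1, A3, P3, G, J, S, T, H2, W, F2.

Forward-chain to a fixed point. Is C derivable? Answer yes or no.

yes

[1] (ii) [IF T and V1 and A3 THEN E3]; (iv) [IF V1 and J THEN D8]; (vi) [IF W and P3 and F2 THEN Q8]; (x) [IF A3 THEN J71]; (xiv) [IF G and H2 THEN K7]. ⇒ new: E3, D8, Q8, J71, K7.
[2] (iii) [IF E3 THEN R5]; (xii) [IF K7 and P3 and Q8 THEN B8]. ⇒ new: R5, B8.
[3] (i) [IF B8 THEN M]; (v) [IF R5 and K7 THEN A92]; (vii) [IF B8 and D8 THEN C15]. ⇒ new: M, A92, C15.
[4] (xiii) [IF M and S THEN C]. ⇒ new: C.
[5] (ix) [IF C and E3 and P3 THEN N]. ⇒ new: N.
C appears in round 4, so it is derivable.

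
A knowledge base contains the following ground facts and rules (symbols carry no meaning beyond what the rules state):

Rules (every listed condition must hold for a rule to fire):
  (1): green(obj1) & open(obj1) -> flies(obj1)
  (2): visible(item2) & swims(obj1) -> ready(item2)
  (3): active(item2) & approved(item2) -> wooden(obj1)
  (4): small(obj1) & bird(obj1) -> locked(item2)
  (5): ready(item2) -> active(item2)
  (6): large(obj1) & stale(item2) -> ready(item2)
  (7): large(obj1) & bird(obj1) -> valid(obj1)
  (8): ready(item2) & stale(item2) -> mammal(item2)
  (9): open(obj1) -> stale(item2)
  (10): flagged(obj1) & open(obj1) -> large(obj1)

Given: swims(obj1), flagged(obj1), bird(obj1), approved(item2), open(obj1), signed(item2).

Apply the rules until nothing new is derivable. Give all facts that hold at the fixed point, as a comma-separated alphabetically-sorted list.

active(item2), approved(item2), bird(obj1), flagged(obj1), large(obj1), mammal(item2), open(obj1), ready(item2), signed(item2), stale(item2), swims(obj1), valid(obj1), wooden(obj1)

Round 1: (9) [open(obj1) -> stale(item2)]; (10) [flagged(obj1) & open(obj1) -> large(obj1)]. Adds stale(item2), large(obj1).
Round 2: (6) [large(obj1) & stale(item2) -> ready(item2)]; (7) [large(obj1) & bird(obj1) -> valid(obj1)]. Adds ready(item2), valid(obj1).
Round 3: (5) [ready(item2) -> active(item2)]; (8) [ready(item2) & stale(item2) -> mammal(item2)]. Adds active(item2), mammal(item2).
Round 4: (3) [active(item2) & approved(item2) -> wooden(obj1)]. Adds wooden(obj1).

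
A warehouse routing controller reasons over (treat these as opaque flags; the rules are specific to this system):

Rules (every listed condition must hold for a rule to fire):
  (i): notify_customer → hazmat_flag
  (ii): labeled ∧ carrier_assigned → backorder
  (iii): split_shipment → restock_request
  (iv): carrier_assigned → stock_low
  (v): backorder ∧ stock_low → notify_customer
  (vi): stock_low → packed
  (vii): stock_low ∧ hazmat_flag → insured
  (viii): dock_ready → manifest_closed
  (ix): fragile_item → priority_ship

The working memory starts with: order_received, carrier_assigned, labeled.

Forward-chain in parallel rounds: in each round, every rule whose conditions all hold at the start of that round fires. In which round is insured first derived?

4

Round 1: (ii) [labeled ∧ carrier_assigned → backorder]; (iv) [carrier_assigned → stock_low]. New: backorder, stock_low.
Round 2: (v) [backorder ∧ stock_low → notify_customer]; (vi) [stock_low → packed]. New: notify_customer, packed.
Round 3: (i) [notify_customer → hazmat_flag]. New: hazmat_flag.
Round 4: (vii) [stock_low ∧ hazmat_flag → insured]. New: insured.
insured first appears in round 4.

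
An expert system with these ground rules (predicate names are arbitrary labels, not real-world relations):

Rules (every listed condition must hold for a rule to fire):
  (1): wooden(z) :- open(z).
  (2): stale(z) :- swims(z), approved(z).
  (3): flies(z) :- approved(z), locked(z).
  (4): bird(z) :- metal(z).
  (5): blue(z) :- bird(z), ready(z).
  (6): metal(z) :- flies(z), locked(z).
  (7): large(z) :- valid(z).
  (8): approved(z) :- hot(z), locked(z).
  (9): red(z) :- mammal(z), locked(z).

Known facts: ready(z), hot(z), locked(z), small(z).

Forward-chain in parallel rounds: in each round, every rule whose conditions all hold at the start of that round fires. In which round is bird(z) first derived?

Round 1: (8) [approved(z) :- hot(z), locked(z).]. Adds approved(z).
Round 2: (3) [flies(z) :- approved(z), locked(z).]. Adds flies(z).
Round 3: (6) [metal(z) :- flies(z), locked(z).]. Adds metal(z).
Round 4: (4) [bird(z) :- metal(z).]. Adds bird(z).
bird(z) first appears in round 4.

4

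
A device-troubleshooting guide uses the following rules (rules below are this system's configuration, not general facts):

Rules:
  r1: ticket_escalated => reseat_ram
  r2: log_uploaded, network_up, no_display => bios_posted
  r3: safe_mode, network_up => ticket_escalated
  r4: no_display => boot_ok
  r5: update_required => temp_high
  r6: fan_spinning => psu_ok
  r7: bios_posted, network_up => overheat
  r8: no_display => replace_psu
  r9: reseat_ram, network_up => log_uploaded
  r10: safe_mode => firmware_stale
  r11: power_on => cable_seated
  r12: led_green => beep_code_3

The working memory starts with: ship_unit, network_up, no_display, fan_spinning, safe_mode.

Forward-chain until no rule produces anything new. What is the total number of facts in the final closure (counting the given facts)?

14

Round 1 fires r3, r4, r6, r8, r10, giving ticket_escalated, boot_ok, psu_ok, replace_psu, firmware_stale.
Round 2 fires r1, giving reseat_ram.
Round 3 fires r9, giving log_uploaded.
Round 4 fires r2, giving bios_posted.
Round 5 fires r7, giving overheat.
Closure: {bios_posted, boot_ok, fan_spinning, firmware_stale, log_uploaded, network_up, no_display, overheat, psu_ok, replace_psu, reseat_ram, safe_mode, ship_unit, ticket_escalated} — 14 facts.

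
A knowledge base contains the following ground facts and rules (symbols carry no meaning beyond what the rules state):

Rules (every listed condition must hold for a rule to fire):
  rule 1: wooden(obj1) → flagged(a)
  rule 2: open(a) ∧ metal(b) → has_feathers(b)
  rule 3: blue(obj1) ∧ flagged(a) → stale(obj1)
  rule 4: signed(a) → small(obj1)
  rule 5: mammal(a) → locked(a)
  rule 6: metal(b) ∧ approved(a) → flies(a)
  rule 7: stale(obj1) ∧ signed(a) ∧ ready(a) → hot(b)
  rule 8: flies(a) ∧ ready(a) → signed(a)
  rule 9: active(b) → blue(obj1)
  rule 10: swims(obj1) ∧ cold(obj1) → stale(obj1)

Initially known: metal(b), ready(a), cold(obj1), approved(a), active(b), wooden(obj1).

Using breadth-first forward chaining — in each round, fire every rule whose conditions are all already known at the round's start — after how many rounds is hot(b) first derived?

3

[1] rule 1 [wooden(obj1) → flagged(a)]; rule 6 [metal(b) ∧ approved(a) → flies(a)]; rule 9 [active(b) → blue(obj1)]. ⇒ new: flagged(a), flies(a), blue(obj1).
[2] rule 3 [blue(obj1) ∧ flagged(a) → stale(obj1)]; rule 8 [flies(a) ∧ ready(a) → signed(a)]. ⇒ new: stale(obj1), signed(a).
[3] rule 4 [signed(a) → small(obj1)]; rule 7 [stale(obj1) ∧ signed(a) ∧ ready(a) → hot(b)]. ⇒ new: small(obj1), hot(b).
hot(b) first appears in round 3.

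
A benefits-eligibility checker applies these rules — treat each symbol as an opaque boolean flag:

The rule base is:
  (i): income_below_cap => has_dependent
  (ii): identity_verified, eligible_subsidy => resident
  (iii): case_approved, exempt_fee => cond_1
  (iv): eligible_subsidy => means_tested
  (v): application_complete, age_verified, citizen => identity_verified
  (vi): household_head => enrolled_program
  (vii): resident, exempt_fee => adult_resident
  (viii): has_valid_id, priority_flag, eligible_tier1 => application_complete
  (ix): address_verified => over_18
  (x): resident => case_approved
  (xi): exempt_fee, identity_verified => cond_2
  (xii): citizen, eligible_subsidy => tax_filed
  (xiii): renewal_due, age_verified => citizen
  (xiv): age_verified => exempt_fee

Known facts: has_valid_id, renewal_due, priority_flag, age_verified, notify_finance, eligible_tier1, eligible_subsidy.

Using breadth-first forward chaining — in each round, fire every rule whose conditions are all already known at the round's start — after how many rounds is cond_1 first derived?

5

Round 1: (iv) [eligible_subsidy => means_tested]; (viii) [has_valid_id, priority_flag, eligible_tier1 => application_complete]; (xiii) [renewal_due, age_verified => citizen]; (xiv) [age_verified => exempt_fee]. New: means_tested, application_complete, citizen, exempt_fee.
Round 2: (v) [application_complete, age_verified, citizen => identity_verified]; (xii) [citizen, eligible_subsidy => tax_filed]. New: identity_verified, tax_filed.
Round 3: (ii) [identity_verified, eligible_subsidy => resident]; (xi) [exempt_fee, identity_verified => cond_2]. New: resident, cond_2.
Round 4: (vii) [resident, exempt_fee => adult_resident]; (x) [resident => case_approved]. New: adult_resident, case_approved.
Round 5: (iii) [case_approved, exempt_fee => cond_1]. New: cond_1.
cond_1 first appears in round 5.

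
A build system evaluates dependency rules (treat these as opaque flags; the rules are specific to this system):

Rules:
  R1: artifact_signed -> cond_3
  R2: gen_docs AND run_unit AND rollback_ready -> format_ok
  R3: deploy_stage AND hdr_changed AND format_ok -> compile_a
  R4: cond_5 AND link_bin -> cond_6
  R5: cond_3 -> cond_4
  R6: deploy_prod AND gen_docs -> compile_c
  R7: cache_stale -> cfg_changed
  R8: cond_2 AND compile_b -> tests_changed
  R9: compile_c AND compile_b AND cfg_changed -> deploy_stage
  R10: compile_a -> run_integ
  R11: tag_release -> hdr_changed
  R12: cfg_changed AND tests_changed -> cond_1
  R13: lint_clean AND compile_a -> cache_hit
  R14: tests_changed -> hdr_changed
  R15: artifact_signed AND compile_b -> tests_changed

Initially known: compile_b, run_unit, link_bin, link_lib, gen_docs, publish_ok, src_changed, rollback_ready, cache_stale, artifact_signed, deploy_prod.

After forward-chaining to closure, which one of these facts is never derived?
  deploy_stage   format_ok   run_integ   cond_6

Round 1 — R1, R2, R6, R7, R15, derive cond_3, format_ok, compile_c, cfg_changed, tests_changed.
Round 2 — R5, R9, R12, R14, derive cond_4, deploy_stage, cond_1, hdr_changed.
Round 3 — R3, derive compile_a.
Round 4 — R10, derive run_integ.
Derived: deploy_stage (round 2), format_ok (round 1), run_integ (round 4). cond_6 never appears in any round.

cond_6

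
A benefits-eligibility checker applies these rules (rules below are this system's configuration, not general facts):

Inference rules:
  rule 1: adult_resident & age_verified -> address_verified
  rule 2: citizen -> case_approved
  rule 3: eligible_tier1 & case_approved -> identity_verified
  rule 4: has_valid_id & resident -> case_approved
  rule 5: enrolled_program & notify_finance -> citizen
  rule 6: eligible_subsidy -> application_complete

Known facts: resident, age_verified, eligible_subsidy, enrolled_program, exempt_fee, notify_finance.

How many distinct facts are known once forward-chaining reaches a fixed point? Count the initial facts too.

9

Round 1: rule 5 [enrolled_program & notify_finance -> citizen]; rule 6 [eligible_subsidy -> application_complete]. New: citizen, application_complete.
Round 2: rule 2 [citizen -> case_approved]. New: case_approved.
Closure: {age_verified, application_complete, case_approved, citizen, eligible_subsidy, enrolled_program, exempt_fee, notify_finance, resident} — 9 facts.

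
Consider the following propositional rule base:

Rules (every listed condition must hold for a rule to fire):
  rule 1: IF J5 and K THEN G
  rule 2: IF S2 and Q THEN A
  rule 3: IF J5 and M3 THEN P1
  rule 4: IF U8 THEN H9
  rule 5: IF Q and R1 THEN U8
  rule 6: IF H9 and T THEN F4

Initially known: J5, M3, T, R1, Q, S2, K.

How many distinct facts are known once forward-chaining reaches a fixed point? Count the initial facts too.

13

Round 1 — rule 1, rule 2, rule 3, rule 5, derive G, A, P1, U8.
Round 2 — rule 4, derive H9.
Round 3 — rule 6, derive F4.
Closure: {A, F4, G, H9, J5, K, M3, P1, Q, R1, S2, T, U8} — 13 facts.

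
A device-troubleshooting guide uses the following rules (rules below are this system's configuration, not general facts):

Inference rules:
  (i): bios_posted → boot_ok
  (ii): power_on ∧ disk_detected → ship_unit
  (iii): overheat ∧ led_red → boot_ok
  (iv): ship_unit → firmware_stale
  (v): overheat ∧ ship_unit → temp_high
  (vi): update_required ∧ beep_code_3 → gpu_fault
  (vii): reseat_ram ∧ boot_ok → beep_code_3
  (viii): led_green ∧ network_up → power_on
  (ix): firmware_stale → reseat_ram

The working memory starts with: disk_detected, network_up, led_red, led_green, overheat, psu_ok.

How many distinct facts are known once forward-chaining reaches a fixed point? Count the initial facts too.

Round 1: (iii) [overheat ∧ led_red → boot_ok]; (viii) [led_green ∧ network_up → power_on]. New: boot_ok, power_on.
Round 2: (ii) [power_on ∧ disk_detected → ship_unit]. New: ship_unit.
Round 3: (iv) [ship_unit → firmware_stale]; (v) [overheat ∧ ship_unit → temp_high]. New: firmware_stale, temp_high.
Round 4: (ix) [firmware_stale → reseat_ram]. New: reseat_ram.
Round 5: (vii) [reseat_ram ∧ boot_ok → beep_code_3]. New: beep_code_3.
Closure: {beep_code_3, boot_ok, disk_detected, firmware_stale, led_green, led_red, network_up, overheat, power_on, psu_ok, reseat_ram, ship_unit, temp_high} — 13 facts.

13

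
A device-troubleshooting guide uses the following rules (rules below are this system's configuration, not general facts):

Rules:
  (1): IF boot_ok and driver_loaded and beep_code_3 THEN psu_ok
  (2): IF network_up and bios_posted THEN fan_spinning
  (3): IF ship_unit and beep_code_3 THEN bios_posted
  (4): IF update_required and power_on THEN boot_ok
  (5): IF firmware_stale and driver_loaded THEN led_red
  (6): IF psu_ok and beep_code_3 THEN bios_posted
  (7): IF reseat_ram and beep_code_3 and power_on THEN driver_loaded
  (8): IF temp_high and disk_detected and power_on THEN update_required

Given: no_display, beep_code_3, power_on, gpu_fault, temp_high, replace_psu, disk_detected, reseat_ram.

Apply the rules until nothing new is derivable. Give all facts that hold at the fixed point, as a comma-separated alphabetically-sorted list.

Round 1: (7) [IF reseat_ram and beep_code_3 and power_on THEN driver_loaded]; (8) [IF temp_high and disk_detected and power_on THEN update_required]. Adds driver_loaded, update_required.
Round 2: (4) [IF update_required and power_on THEN boot_ok]. Adds boot_ok.
Round 3: (1) [IF boot_ok and driver_loaded and beep_code_3 THEN psu_ok]. Adds psu_ok.
Round 4: (6) [IF psu_ok and beep_code_3 THEN bios_posted]. Adds bios_posted.

beep_code_3, bios_posted, boot_ok, disk_detected, driver_loaded, gpu_fault, no_display, power_on, psu_ok, replace_psu, reseat_ram, temp_high, update_required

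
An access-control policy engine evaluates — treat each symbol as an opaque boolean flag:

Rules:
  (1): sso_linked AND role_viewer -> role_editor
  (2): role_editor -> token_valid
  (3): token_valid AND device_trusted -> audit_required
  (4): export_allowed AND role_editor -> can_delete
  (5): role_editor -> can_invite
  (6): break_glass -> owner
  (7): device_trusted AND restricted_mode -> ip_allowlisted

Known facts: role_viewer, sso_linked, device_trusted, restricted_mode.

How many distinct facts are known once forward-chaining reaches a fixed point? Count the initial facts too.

Round 1: (1) [sso_linked AND role_viewer -> role_editor]; (7) [device_trusted AND restricted_mode -> ip_allowlisted]. New: role_editor, ip_allowlisted.
Round 2: (2) [role_editor -> token_valid]; (5) [role_editor -> can_invite]. New: token_valid, can_invite.
Round 3: (3) [token_valid AND device_trusted -> audit_required]. New: audit_required.
Closure: {audit_required, can_invite, device_trusted, ip_allowlisted, restricted_mode, role_editor, role_viewer, sso_linked, token_valid} — 9 facts.

9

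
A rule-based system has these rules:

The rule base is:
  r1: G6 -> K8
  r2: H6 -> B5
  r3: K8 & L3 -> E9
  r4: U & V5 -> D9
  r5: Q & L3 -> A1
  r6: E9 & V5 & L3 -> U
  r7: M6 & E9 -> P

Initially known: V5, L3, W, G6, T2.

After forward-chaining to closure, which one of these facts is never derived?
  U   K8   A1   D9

A1

Round 1 — r1, derive K8.
Round 2 — r3, derive E9.
Round 3 — r6, derive U.
Round 4 — r4, derive D9.
Derived: U (round 3), K8 (round 1), D9 (round 4). A1 never appears in any round.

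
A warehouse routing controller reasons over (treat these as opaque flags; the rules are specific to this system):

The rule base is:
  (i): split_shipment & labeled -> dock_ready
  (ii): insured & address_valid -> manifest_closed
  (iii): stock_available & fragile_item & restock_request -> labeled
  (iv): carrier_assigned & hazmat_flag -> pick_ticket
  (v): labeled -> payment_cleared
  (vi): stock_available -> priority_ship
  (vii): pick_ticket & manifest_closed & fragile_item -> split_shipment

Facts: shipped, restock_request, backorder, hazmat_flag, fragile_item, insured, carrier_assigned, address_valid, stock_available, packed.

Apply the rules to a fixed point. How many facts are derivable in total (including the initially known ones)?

Round 1: (ii) [insured & address_valid -> manifest_closed]; (iii) [stock_available & fragile_item & restock_request -> labeled]; (iv) [carrier_assigned & hazmat_flag -> pick_ticket]; (vi) [stock_available -> priority_ship]. New: manifest_closed, labeled, pick_ticket, priority_ship.
Round 2: (v) [labeled -> payment_cleared]; (vii) [pick_ticket & manifest_closed & fragile_item -> split_shipment]. New: payment_cleared, split_shipment.
Round 3: (i) [split_shipment & labeled -> dock_ready]. New: dock_ready.
Closure: {address_valid, backorder, carrier_assigned, dock_ready, fragile_item, hazmat_flag, insured, labeled, manifest_closed, packed, payment_cleared, pick_ticket, priority_ship, restock_request, shipped, split_shipment, stock_available} — 17 facts.

17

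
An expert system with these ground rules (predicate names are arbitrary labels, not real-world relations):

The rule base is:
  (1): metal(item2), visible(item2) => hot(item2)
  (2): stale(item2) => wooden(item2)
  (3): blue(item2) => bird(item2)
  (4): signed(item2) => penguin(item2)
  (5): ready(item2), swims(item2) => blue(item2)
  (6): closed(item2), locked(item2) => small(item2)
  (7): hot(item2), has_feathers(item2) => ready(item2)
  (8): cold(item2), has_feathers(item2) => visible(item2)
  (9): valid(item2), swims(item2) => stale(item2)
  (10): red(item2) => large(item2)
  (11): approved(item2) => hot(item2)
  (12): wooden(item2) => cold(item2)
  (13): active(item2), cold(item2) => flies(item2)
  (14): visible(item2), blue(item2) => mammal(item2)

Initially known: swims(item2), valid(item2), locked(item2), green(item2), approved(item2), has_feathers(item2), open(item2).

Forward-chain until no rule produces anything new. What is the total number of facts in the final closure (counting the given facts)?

16

[1] (9) [valid(item2), swims(item2) => stale(item2)]; (11) [approved(item2) => hot(item2)]. ⇒ new: stale(item2), hot(item2).
[2] (2) [stale(item2) => wooden(item2)]; (7) [hot(item2), has_feathers(item2) => ready(item2)]. ⇒ new: wooden(item2), ready(item2).
[3] (5) [ready(item2), swims(item2) => blue(item2)]; (12) [wooden(item2) => cold(item2)]. ⇒ new: blue(item2), cold(item2).
[4] (3) [blue(item2) => bird(item2)]; (8) [cold(item2), has_feathers(item2) => visible(item2)]. ⇒ new: bird(item2), visible(item2).
[5] (14) [visible(item2), blue(item2) => mammal(item2)]. ⇒ new: mammal(item2).
Closure: {approved(item2), bird(item2), blue(item2), cold(item2), green(item2), has_feathers(item2), hot(item2), locked(item2), mammal(item2), open(item2), ready(item2), stale(item2), swims(item2), valid(item2), visible(item2), wooden(item2)} — 16 facts.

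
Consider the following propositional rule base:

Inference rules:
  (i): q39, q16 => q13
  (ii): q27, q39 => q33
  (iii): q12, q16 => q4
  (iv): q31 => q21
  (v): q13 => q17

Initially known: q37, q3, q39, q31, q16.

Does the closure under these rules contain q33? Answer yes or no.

Round 1 — (i), (iv), derive q13, q21.
Round 2 — (v), derive q17.
Fixed point reached. q33 is concluded only by (ii); (ii) needs q27 (never derived).

no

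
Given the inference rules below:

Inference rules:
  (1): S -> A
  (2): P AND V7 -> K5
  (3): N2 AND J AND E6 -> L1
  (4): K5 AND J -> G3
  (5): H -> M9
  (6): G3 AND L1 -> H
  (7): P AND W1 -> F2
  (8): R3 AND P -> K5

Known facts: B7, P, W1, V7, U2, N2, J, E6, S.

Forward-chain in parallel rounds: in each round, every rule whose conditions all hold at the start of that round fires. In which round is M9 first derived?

4

Round 1: (1) [S -> A]; (2) [P AND V7 -> K5]; (3) [N2 AND J AND E6 -> L1]; (7) [P AND W1 -> F2]. Adds A, K5, L1, F2.
Round 2: (4) [K5 AND J -> G3]. Adds G3.
Round 3: (6) [G3 AND L1 -> H]. Adds H.
Round 4: (5) [H -> M9]. Adds M9.
M9 first appears in round 4.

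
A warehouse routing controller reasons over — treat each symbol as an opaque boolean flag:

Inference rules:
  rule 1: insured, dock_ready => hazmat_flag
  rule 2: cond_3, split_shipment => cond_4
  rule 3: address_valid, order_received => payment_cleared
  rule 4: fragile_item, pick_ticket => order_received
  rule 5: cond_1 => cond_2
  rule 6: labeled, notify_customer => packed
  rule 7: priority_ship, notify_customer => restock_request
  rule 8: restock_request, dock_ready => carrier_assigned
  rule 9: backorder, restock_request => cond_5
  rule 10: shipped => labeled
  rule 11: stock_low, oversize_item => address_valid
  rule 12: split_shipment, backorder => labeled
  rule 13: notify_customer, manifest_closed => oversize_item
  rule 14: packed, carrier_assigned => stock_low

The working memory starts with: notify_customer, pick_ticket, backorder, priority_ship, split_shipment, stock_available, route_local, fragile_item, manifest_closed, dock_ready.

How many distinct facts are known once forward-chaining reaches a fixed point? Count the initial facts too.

20

Round 1 — rule 4, rule 7, rule 12, rule 13, derive order_received, restock_request, labeled, oversize_item.
Round 2 — rule 6, rule 8, rule 9, derive packed, carrier_assigned, cond_5.
Round 3 — rule 14, derive stock_low.
Round 4 — rule 11, derive address_valid.
Round 5 — rule 3, derive payment_cleared.
Closure: {address_valid, backorder, carrier_assigned, cond_5, dock_ready, fragile_item, labeled, manifest_closed, notify_customer, order_received, oversize_item, packed, payment_cleared, pick_ticket, priority_ship, restock_request, route_local, split_shipment, stock_available, stock_low} — 20 facts.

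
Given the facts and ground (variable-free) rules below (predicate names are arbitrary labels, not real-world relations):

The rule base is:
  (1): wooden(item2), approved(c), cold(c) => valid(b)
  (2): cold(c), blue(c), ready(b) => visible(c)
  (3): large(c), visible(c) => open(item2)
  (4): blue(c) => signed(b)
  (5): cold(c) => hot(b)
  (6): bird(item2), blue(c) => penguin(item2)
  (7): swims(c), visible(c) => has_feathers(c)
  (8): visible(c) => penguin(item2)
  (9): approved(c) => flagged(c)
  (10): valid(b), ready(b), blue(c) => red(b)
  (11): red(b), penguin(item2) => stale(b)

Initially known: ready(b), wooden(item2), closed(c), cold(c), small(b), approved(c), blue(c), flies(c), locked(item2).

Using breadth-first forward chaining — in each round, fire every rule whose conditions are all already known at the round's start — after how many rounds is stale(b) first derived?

Round 1: (1) [wooden(item2), approved(c), cold(c) => valid(b)]; (2) [cold(c), blue(c), ready(b) => visible(c)]; (4) [blue(c) => signed(b)]; (5) [cold(c) => hot(b)]; (9) [approved(c) => flagged(c)]. New: valid(b), visible(c), signed(b), hot(b), flagged(c).
Round 2: (8) [visible(c) => penguin(item2)]; (10) [valid(b), ready(b), blue(c) => red(b)]. New: penguin(item2), red(b).
Round 3: (11) [red(b), penguin(item2) => stale(b)]. New: stale(b).
stale(b) first appears in round 3.

3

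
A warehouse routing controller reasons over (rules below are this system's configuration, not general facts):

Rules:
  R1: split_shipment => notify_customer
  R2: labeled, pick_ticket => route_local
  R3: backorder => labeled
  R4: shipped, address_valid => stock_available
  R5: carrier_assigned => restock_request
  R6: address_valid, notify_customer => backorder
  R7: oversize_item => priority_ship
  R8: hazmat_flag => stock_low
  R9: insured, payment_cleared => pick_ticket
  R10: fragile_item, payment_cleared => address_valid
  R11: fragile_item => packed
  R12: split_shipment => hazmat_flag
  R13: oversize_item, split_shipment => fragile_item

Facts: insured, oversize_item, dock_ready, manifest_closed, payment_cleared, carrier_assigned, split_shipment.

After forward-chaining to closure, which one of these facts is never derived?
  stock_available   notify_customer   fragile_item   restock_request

[1] R1 [split_shipment => notify_customer]; R5 [carrier_assigned => restock_request]; R7 [oversize_item => priority_ship]; R9 [insured, payment_cleared => pick_ticket]; R12 [split_shipment => hazmat_flag]; R13 [oversize_item, split_shipment => fragile_item]. ⇒ new: notify_customer, restock_request, priority_ship, pick_ticket, hazmat_flag, fragile_item.
[2] R8 [hazmat_flag => stock_low]; R10 [fragile_item, payment_cleared => address_valid]; R11 [fragile_item => packed]. ⇒ new: stock_low, address_valid, packed.
[3] R6 [address_valid, notify_customer => backorder]. ⇒ new: backorder.
[4] R3 [backorder => labeled]. ⇒ new: labeled.
[5] R2 [labeled, pick_ticket => route_local]. ⇒ new: route_local.
Derived: fragile_item (round 1), notify_customer (round 1), restock_request (round 1). stock_available never appears in any round.

stock_available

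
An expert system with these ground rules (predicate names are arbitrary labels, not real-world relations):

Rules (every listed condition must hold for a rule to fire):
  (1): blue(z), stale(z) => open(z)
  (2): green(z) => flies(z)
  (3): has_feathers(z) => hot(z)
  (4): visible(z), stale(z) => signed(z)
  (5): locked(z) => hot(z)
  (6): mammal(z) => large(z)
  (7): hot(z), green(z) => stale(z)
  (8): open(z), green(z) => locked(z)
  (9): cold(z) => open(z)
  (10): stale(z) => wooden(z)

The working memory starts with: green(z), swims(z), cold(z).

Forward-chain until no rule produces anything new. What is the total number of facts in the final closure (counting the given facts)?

Round 1: (2) [green(z) => flies(z)]; (9) [cold(z) => open(z)]. Adds flies(z), open(z).
Round 2: (8) [open(z), green(z) => locked(z)]. Adds locked(z).
Round 3: (5) [locked(z) => hot(z)]. Adds hot(z).
Round 4: (7) [hot(z), green(z) => stale(z)]. Adds stale(z).
Round 5: (10) [stale(z) => wooden(z)]. Adds wooden(z).
Closure: {cold(z), flies(z), green(z), hot(z), locked(z), open(z), stale(z), swims(z), wooden(z)} — 9 facts.

9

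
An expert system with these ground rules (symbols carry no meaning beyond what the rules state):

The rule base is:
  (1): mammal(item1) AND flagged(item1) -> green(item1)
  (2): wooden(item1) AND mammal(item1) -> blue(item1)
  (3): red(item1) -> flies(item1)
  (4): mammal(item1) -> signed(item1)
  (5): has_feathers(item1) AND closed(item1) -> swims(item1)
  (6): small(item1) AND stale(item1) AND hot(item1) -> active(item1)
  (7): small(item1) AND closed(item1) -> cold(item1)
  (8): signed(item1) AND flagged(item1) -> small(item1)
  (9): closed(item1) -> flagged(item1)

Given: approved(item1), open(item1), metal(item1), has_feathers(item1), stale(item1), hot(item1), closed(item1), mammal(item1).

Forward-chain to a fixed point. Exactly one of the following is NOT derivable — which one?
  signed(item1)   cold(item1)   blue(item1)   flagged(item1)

[1] (4) [mammal(item1) -> signed(item1)]; (5) [has_feathers(item1) AND closed(item1) -> swims(item1)]; (9) [closed(item1) -> flagged(item1)]. ⇒ new: signed(item1), swims(item1), flagged(item1).
[2] (1) [mammal(item1) AND flagged(item1) -> green(item1)]; (8) [signed(item1) AND flagged(item1) -> small(item1)]. ⇒ new: green(item1), small(item1).
[3] (6) [small(item1) AND stale(item1) AND hot(item1) -> active(item1)]; (7) [small(item1) AND closed(item1) -> cold(item1)]. ⇒ new: active(item1), cold(item1).
Derived: cold(item1) (round 3), signed(item1) (round 1), flagged(item1) (round 1). blue(item1) never appears in any round.

blue(item1)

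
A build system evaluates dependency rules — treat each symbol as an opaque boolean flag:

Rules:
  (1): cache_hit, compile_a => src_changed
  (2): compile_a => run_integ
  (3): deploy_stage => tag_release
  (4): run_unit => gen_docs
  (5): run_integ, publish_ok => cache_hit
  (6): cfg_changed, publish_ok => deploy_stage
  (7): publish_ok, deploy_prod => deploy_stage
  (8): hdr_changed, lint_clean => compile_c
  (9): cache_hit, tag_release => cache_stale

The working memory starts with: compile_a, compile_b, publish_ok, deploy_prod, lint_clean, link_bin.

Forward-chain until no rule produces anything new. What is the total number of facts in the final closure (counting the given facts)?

12

[1] (2) [compile_a => run_integ]; (7) [publish_ok, deploy_prod => deploy_stage]. ⇒ new: run_integ, deploy_stage.
[2] (3) [deploy_stage => tag_release]; (5) [run_integ, publish_ok => cache_hit]. ⇒ new: tag_release, cache_hit.
[3] (1) [cache_hit, compile_a => src_changed]; (9) [cache_hit, tag_release => cache_stale]. ⇒ new: src_changed, cache_stale.
Closure: {cache_hit, cache_stale, compile_a, compile_b, deploy_prod, deploy_stage, link_bin, lint_clean, publish_ok, run_integ, src_changed, tag_release} — 12 facts.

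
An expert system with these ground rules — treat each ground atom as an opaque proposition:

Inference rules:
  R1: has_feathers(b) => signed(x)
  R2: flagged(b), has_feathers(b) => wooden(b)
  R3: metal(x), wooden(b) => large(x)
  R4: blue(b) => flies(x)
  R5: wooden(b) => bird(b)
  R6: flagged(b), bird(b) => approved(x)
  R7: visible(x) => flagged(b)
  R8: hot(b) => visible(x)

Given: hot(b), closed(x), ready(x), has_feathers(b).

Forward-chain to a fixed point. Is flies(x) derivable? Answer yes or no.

Round 1: R1 [has_feathers(b) => signed(x)]; R8 [hot(b) => visible(x)]. Adds signed(x), visible(x).
Round 2: R7 [visible(x) => flagged(b)]. Adds flagged(b).
Round 3: R2 [flagged(b), has_feathers(b) => wooden(b)]. Adds wooden(b).
Round 4: R5 [wooden(b) => bird(b)]. Adds bird(b).
Round 5: R6 [flagged(b), bird(b) => approved(x)]. Adds approved(x).
Fixed point reached. flies(x) is concluded only by R4; R4 needs blue(b) (never derived).

no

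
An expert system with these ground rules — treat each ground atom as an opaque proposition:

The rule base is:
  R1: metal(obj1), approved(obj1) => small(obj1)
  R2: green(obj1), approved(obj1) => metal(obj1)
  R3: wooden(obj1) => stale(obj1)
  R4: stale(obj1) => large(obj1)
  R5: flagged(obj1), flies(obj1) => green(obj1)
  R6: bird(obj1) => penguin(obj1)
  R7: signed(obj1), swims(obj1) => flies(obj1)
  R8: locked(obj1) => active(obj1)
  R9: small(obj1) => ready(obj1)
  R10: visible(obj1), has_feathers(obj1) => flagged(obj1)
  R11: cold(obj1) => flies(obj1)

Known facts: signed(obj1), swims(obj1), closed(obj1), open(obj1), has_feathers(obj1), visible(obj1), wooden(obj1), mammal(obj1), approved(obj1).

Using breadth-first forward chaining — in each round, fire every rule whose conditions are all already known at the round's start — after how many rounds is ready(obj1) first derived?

5

[1] R3 [wooden(obj1) => stale(obj1)]; R7 [signed(obj1), swims(obj1) => flies(obj1)]; R10 [visible(obj1), has_feathers(obj1) => flagged(obj1)]. ⇒ new: stale(obj1), flies(obj1), flagged(obj1).
[2] R4 [stale(obj1) => large(obj1)]; R5 [flagged(obj1), flies(obj1) => green(obj1)]. ⇒ new: large(obj1), green(obj1).
[3] R2 [green(obj1), approved(obj1) => metal(obj1)]. ⇒ new: metal(obj1).
[4] R1 [metal(obj1), approved(obj1) => small(obj1)]. ⇒ new: small(obj1).
[5] R9 [small(obj1) => ready(obj1)]. ⇒ new: ready(obj1).
ready(obj1) first appears in round 5.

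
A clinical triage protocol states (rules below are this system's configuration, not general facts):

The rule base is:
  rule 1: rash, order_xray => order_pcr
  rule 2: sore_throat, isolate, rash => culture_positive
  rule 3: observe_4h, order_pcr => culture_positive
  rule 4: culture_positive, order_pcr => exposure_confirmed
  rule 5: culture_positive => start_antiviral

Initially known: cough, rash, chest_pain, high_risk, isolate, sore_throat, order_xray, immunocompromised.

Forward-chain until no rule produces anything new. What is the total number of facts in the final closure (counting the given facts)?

12

Round 1 — rule 1, rule 2, derive order_pcr, culture_positive.
Round 2 — rule 4, rule 5, derive exposure_confirmed, start_antiviral.
Closure: {chest_pain, cough, culture_positive, exposure_confirmed, high_risk, immunocompromised, isolate, order_pcr, order_xray, rash, sore_throat, start_antiviral} — 12 facts.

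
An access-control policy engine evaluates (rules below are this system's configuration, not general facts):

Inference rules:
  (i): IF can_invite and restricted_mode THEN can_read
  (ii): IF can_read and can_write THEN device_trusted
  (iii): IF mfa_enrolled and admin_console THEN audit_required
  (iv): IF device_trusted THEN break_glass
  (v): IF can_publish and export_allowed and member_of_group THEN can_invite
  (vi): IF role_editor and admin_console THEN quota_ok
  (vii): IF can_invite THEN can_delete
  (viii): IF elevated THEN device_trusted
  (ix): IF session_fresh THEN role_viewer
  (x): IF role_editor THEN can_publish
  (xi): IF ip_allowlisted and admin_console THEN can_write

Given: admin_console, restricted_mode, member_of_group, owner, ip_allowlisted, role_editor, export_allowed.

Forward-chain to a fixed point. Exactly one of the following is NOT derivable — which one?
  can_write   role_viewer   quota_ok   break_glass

role_viewer

[1] (vi) [IF role_editor and admin_console THEN quota_ok]; (x) [IF role_editor THEN can_publish]; (xi) [IF ip_allowlisted and admin_console THEN can_write]. ⇒ new: quota_ok, can_publish, can_write.
[2] (v) [IF can_publish and export_allowed and member_of_group THEN can_invite]. ⇒ new: can_invite.
[3] (i) [IF can_invite and restricted_mode THEN can_read]; (vii) [IF can_invite THEN can_delete]. ⇒ new: can_read, can_delete.
[4] (ii) [IF can_read and can_write THEN device_trusted]. ⇒ new: device_trusted.
[5] (iv) [IF device_trusted THEN break_glass]. ⇒ new: break_glass.
Derived: can_write (round 1), break_glass (round 5), quota_ok (round 1). role_viewer never appears in any round.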